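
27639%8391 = 2466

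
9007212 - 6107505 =2899707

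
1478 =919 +559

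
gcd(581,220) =1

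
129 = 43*3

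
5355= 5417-62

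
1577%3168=1577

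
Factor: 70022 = 2^1*157^1*223^1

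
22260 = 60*371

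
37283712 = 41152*906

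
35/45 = 7/9 = 0.78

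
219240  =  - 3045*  ( - 72) 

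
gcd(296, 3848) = 296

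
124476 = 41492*3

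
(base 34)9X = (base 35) 9o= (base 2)101010011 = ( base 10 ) 339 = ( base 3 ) 110120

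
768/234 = 128/39 = 3.28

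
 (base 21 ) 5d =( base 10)118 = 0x76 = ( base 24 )4m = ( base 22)58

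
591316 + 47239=638555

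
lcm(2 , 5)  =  10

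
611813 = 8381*73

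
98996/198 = 499+ 97/99 = 499.98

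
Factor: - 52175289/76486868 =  - 2^( - 2) *3^1*23^( - 1 )*337^( - 1)*367^1*2467^( - 1) *47389^1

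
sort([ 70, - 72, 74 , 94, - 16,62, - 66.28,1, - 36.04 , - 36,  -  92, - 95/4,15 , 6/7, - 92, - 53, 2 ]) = [ - 92, - 92,-72 ,-66.28 , - 53, - 36.04 , - 36 , - 95/4, - 16 , 6/7,1, 2,15, 62 , 70, 74 , 94]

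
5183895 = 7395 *701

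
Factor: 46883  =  173^1*271^1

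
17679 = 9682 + 7997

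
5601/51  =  109 + 14/17 = 109.82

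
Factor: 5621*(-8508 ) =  - 47823468 = -2^2*3^1*7^1*11^1*73^1*709^1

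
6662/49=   6662/49 = 135.96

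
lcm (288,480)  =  1440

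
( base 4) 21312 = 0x276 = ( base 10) 630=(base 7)1560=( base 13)396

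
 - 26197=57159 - 83356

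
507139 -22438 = 484701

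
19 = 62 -43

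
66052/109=66052/109 = 605.98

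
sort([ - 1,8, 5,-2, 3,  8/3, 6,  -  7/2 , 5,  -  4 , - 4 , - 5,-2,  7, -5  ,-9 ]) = [  -  9,-5 ,- 5 , -4, -4 ,-7/2, - 2, - 2, - 1, 8/3 , 3,  5, 5,  6,7,8] 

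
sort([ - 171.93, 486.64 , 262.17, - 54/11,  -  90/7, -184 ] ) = [ -184, - 171.93,-90/7, - 54/11, 262.17,486.64 ] 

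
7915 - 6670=1245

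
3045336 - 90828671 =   -  87783335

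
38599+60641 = 99240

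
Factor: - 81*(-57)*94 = 433998 = 2^1 * 3^5*19^1*47^1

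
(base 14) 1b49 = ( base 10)4965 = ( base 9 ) 6726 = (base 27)6LO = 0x1365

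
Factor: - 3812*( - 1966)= 2^3*953^1*983^1 = 7494392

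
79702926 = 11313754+68389172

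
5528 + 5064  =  10592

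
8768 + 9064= 17832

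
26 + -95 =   -  69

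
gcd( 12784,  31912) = 8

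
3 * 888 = 2664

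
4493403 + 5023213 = 9516616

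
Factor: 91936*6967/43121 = 2^5 * 13^1* 17^1*31^ ( - 1)*107^( - 1)*6967^1 = 49270624/3317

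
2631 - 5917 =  - 3286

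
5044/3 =1681 + 1/3 = 1681.33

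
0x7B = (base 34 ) 3l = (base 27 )4f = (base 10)123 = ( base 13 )96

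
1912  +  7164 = 9076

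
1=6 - 5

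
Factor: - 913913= - 7^1*11^2*13^1*83^1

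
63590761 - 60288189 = 3302572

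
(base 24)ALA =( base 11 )4794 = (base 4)1202002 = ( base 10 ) 6274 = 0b1100010000010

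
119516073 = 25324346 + 94191727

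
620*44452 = 27560240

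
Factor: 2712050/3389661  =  2^1*3^( - 3)*5^2*101^( - 1)*113^( - 1 )*4931^1 = 246550/308151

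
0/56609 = 0=0.00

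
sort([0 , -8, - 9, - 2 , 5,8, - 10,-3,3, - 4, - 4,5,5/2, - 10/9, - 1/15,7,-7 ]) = [ - 10, - 9, - 8, - 7, - 4, - 4, - 3, - 2, - 10/9, - 1/15,0, 5/2, 3, 5,5, 7 , 8] 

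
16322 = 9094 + 7228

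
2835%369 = 252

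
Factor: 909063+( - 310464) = 598599= 3^2*227^1* 293^1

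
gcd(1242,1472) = 46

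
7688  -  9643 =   -  1955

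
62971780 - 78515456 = - 15543676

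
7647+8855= 16502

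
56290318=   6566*8573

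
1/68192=1/68192 = 0.00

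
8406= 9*934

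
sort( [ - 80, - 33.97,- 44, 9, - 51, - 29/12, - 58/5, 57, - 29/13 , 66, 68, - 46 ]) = [ - 80, - 51, - 46, - 44, - 33.97, -58/5, - 29/12, - 29/13, 9, 57,  66,  68] 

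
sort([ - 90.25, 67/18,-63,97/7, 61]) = [ - 90.25, - 63, 67/18, 97/7,61 ] 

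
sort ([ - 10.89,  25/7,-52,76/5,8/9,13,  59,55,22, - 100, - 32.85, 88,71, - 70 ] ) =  [ - 100, - 70, - 52, - 32.85, - 10.89,8/9,25/7,13,76/5,22,55,59, 71, 88] 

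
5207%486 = 347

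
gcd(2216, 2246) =2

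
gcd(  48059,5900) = 1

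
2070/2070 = 1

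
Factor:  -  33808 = - 2^4 * 2113^1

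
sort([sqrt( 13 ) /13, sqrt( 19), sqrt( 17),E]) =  [sqrt( 13)/13,E , sqrt(17), sqrt( 19)]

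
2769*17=47073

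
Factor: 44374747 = 19^1*1097^1 * 2129^1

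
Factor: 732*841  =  2^2*3^1*29^2 * 61^1 = 615612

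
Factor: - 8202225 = - 3^1*5^2 * 109363^1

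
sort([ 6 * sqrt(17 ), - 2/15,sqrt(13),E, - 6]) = [ - 6, - 2/15,E,sqrt (13),6 * sqrt( 17 )] 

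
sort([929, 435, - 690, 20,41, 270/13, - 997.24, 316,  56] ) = [ - 997.24, - 690, 20, 270/13, 41, 56,316, 435,929]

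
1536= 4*384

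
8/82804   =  2/20701=0.00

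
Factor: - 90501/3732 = - 97/4  =  -  2^ ( -2)*97^1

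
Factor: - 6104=-2^3*7^1*109^1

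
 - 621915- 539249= -1161164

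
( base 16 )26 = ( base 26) 1c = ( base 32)16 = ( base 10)38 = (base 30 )18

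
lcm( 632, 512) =40448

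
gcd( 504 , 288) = 72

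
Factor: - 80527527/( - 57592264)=2^ ( - 3)*3^7*79^(-1) *36821^1 * 91127^( - 1)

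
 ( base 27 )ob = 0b1010010011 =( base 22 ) 17l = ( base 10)659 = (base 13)3b9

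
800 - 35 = 765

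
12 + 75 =87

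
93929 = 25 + 93904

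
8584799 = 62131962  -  53547163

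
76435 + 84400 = 160835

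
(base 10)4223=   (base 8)10177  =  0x107F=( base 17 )EA7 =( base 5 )113343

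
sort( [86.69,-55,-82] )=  [ - 82,  -  55,86.69]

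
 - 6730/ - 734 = 3365/367 = 9.17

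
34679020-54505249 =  - 19826229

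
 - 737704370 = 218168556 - 955872926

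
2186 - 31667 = - 29481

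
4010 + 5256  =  9266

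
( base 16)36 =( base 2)110110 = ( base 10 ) 54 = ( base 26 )22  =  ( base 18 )30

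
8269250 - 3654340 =4614910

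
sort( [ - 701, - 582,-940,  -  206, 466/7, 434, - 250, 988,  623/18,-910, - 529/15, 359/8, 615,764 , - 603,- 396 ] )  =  [ - 940,-910,  -  701,-603, - 582,-396,-250,-206,-529/15, 623/18,  359/8, 466/7, 434,615,764, 988 ]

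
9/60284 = 9/60284 = 0.00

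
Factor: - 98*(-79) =2^1  *  7^2*79^1 = 7742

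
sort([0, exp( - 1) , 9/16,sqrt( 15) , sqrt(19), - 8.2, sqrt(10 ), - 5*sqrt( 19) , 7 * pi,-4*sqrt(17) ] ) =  [-5 * sqrt(19), - 4*sqrt( 17 ), -8.2,0, exp( - 1), 9/16, sqrt( 10 ) , sqrt(15), sqrt( 19), 7 * pi]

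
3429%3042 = 387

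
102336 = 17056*6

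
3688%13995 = 3688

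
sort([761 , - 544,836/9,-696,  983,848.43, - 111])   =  [-696 , - 544 , - 111, 836/9,761, 848.43, 983 ]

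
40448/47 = 860 + 28/47 = 860.60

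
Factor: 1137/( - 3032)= - 3/8  =  - 2^( - 3)*3^1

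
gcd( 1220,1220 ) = 1220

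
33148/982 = 33 + 371/491 = 33.76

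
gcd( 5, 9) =1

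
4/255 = 4/255 =0.02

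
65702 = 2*32851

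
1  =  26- 25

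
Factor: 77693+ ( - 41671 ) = 2^1*7^1*31^1*83^1 = 36022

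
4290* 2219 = 9519510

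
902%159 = 107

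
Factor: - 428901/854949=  -11^1*29^(-1)*31^( - 1)*41^1 = - 451/899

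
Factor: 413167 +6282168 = 5^1*37^1 * 36191^1=6695335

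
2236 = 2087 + 149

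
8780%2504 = 1268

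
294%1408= 294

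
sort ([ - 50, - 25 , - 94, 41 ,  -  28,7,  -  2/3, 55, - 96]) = [ - 96, - 94,-50 , - 28, - 25, - 2/3,7, 41, 55 ]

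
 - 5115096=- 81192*63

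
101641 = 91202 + 10439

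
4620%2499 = 2121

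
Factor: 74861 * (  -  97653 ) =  - 7310401233 = -3^1 * 43^1* 757^1*74861^1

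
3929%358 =349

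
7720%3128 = 1464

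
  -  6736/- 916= 1684/229=   7.35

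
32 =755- 723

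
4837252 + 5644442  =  10481694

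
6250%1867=649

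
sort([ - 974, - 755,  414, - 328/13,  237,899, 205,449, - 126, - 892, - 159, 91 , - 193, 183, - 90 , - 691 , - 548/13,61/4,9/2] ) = [ - 974, - 892 ,  -  755, - 691, - 193,-159, - 126, - 90, - 548/13 ,  -  328/13,9/2 , 61/4, 91, 183  ,  205, 237, 414,449,899 ] 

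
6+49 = 55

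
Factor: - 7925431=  - 1657^1*4783^1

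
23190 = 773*30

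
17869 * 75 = 1340175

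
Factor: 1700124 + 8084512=2^2*2446159^1 =9784636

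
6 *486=2916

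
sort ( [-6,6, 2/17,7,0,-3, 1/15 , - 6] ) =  [ - 6, - 6,-3 , 0, 1/15,2/17,6 , 7 ]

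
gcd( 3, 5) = 1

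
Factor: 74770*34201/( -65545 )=- 2^1  *23^1*1487^1*7477^1*13109^( -1 )   =  - 511441754/13109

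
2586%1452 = 1134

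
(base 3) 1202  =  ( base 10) 47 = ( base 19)29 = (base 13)38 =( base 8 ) 57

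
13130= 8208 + 4922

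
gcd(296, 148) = 148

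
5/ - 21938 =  - 5/21938 = - 0.00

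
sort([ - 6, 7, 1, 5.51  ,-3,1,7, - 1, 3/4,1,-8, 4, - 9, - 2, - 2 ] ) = [ - 9,-8, - 6,-3, - 2,-2,-1,3/4, 1,1, 1, 4, 5.51, 7,7] 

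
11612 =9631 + 1981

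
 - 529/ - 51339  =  529/51339 = 0.01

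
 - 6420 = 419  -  6839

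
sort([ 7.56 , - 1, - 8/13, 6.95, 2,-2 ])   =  [ - 2 , - 1 , - 8/13, 2, 6.95, 7.56] 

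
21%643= 21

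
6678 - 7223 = -545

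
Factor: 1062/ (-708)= - 2^( - 1 )*3^1 = - 3/2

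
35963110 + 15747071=51710181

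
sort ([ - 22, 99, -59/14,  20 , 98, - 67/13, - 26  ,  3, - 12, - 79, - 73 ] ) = [  -  79, - 73, - 26,-22, -12, - 67/13, - 59/14,3,20, 98, 99]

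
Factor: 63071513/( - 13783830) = - 2^( - 1 )*3^( - 1) * 5^( - 1 )*17^1*263^( - 1) *1747^( - 1)*3710089^1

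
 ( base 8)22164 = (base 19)16G3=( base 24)g4k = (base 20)136c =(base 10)9332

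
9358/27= 9358/27 = 346.59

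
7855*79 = 620545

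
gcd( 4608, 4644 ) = 36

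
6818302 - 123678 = 6694624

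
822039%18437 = 10811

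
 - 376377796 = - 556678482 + 180300686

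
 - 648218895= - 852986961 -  - 204768066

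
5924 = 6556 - 632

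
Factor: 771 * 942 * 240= 2^5 * 3^3*5^1* 157^1 * 257^1  =  174307680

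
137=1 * 137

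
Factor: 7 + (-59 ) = -2^2*13^1 = -52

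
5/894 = 5/894 = 0.01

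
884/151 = 5 + 129/151 = 5.85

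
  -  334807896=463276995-798084891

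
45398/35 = 45398/35 = 1297.09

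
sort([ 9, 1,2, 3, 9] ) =[ 1,2,3, 9, 9 ]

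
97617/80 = 97617/80 = 1220.21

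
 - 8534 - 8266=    - 16800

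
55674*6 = 334044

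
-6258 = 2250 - 8508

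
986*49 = 48314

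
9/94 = 9/94 = 0.10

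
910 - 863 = 47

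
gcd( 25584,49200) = 1968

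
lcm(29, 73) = 2117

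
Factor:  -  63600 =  - 2^4 *3^1*5^2*53^1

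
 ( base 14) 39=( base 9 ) 56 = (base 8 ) 63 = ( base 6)123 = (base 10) 51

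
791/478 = 1 + 313/478 = 1.65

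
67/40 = 67/40 =1.68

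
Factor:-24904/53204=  - 22/47 = -2^1*11^1*47^(  -  1)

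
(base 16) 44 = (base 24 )2k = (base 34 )20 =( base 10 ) 68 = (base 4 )1010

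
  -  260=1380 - 1640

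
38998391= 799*48809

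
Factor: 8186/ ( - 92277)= - 2^1*3^( - 2) * 4093^1 * 10253^ ( - 1 ) 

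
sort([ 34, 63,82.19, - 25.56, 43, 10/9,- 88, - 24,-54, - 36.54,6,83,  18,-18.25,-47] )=[-88,-54,-47,-36.54, - 25.56, - 24, - 18.25,10/9, 6 , 18, 34, 43, 63 , 82.19, 83] 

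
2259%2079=180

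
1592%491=119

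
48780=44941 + 3839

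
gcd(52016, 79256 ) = 8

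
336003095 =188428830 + 147574265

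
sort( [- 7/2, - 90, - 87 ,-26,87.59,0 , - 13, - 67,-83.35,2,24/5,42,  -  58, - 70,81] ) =[- 90, - 87, - 83.35, - 70,- 67, -58 , - 26, - 13,-7/2,0,2,24/5,42, 81 , 87.59 ]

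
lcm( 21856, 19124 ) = 152992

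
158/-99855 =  - 158/99855 = - 0.00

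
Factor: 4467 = 3^1*1489^1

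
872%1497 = 872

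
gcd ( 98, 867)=1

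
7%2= 1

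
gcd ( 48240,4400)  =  80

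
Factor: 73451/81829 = 7^2  *  11^(  -  1)*43^(- 1 )*173^(-1 )*1499^1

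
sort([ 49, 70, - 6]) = [ - 6,49,70]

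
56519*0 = 0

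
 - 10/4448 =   -  1  +  2219/2224=- 0.00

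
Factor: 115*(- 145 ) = -5^2 * 23^1*29^1=- 16675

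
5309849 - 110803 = 5199046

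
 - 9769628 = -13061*748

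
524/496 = 131/124 = 1.06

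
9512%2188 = 760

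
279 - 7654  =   - 7375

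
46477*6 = 278862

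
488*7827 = 3819576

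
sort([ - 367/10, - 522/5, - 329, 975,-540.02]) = [-540.02, - 329, - 522/5, - 367/10,975 ] 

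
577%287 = 3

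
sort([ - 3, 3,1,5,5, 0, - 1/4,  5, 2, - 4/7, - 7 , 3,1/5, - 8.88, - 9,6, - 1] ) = [ - 9, - 8.88,-7, - 3, - 1, - 4/7, -1/4,0,1/5,1 , 2,3,3,5 , 5, 5,6 ]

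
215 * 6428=1382020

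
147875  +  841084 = 988959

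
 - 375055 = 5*(-75011 ) 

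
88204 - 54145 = 34059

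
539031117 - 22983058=516048059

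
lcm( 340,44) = 3740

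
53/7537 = 53/7537 = 0.01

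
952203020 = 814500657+137702363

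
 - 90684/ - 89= 90684/89 = 1018.92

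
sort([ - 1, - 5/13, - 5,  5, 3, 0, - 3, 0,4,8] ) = [ - 5, - 3, - 1, - 5/13  ,  0, 0, 3, 4,5 , 8] 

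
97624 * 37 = 3612088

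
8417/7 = 1202  +  3/7 = 1202.43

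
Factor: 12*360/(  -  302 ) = - 2^4*3^3*5^1 * 151^( - 1) = -2160/151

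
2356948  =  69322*34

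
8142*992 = 8076864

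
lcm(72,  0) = 0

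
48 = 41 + 7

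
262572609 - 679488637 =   -  416916028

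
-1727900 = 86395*( - 20)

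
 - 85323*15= - 1279845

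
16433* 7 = 115031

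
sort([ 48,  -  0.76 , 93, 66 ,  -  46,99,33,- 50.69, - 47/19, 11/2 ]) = [ - 50.69, - 46, - 47/19, - 0.76,11/2, 33,48,  66, 93,99]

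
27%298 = 27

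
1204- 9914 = -8710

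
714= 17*42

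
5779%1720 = 619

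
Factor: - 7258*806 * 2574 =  - 15057766152 = - 2^3*3^2*11^1*13^2*19^1*31^1*191^1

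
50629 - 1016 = 49613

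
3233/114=28 + 41/114 = 28.36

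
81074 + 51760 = 132834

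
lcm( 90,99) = 990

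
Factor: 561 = 3^1*11^1*17^1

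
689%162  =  41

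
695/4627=695/4627 = 0.15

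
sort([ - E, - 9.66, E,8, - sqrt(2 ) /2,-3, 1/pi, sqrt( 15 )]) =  [-9.66, -3, - E, - sqrt(2)/2, 1/pi, E,sqrt(15) , 8 ] 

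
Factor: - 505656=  - 2^3*3^3*2341^1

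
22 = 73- 51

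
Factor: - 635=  - 5^1*127^1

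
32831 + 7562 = 40393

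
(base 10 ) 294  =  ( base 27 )AO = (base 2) 100100110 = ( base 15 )149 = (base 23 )ci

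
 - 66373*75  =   - 4977975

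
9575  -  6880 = 2695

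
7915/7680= 1583/1536 = 1.03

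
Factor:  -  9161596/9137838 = -2^1* 3^( - 1 ) * 773^1*2963^1*1522973^( - 1) = -4580798/4568919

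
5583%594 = 237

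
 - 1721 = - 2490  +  769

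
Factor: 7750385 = 5^1*17^1 * 19^1*4799^1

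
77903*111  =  8647233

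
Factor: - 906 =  - 2^1*3^1*151^1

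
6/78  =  1/13 = 0.08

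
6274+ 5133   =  11407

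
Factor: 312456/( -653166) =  - 2^2*3^( - 1)*47^1*131^( - 1) =- 188/393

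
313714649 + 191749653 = 505464302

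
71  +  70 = 141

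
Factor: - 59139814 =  - 2^1*29569907^1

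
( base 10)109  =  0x6D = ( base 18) 61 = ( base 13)85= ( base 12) 91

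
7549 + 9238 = 16787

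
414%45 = 9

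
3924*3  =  11772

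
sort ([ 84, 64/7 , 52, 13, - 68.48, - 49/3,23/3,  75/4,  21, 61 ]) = [ - 68.48, - 49/3, 23/3, 64/7, 13,75/4,21, 52, 61, 84 ] 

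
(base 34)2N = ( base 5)331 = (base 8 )133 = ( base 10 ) 91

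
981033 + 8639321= 9620354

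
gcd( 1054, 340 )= 34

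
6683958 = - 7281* ( - 918)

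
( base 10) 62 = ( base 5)222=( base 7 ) 116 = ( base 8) 76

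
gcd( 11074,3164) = 1582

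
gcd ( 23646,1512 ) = 42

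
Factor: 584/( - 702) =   -  2^2 * 3^(  -  3 )*13^(-1 )*73^1=- 292/351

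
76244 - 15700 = 60544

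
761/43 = 17 + 30/43 = 17.70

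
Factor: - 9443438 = - 2^1*4721719^1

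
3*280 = 840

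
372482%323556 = 48926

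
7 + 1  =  8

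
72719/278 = 72719/278 = 261.58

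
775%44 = 27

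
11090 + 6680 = 17770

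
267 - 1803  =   - 1536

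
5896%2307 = 1282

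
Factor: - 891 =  - 3^4*11^1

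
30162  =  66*457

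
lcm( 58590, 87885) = 175770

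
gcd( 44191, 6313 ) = 6313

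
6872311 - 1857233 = 5015078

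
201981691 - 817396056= - 615414365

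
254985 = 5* 50997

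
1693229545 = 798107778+895121767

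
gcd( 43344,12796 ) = 28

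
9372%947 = 849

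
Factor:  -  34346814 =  - 2^1 * 3^1*5724469^1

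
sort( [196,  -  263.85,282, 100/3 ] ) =[-263.85, 100/3,  196,282 ] 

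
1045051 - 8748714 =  - 7703663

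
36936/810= 45 + 3/5 = 45.60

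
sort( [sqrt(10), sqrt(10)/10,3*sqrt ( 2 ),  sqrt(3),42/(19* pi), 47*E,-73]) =[ - 73, sqrt(10)/10,42/( 19*pi ),sqrt(3 ),sqrt (10 ),3  *  sqrt ( 2),47 * E]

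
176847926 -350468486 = -173620560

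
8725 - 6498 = 2227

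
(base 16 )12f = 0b100101111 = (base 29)AD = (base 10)303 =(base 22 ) dh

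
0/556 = 0 = 0.00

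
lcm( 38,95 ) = 190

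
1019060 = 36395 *28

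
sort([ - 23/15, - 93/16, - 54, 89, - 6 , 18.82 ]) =[ - 54 , - 6, - 93/16, -23/15, 18.82,89 ] 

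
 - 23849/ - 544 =23849/544= 43.84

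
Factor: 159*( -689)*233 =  - 3^1*13^1*53^2*233^1 = -  25525383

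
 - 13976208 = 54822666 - 68798874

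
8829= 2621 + 6208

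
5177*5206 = 26951462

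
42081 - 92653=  - 50572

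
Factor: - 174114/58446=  - 569/191 = - 191^( - 1)*569^1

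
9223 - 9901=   -  678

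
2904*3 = 8712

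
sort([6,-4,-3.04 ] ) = [-4, - 3.04, 6 ]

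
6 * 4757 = 28542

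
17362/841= 20 + 542/841 = 20.64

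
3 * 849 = 2547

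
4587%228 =27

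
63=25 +38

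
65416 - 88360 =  - 22944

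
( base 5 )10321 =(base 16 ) 2C7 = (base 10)711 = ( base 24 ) 15f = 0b1011000111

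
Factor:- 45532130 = -2^1*5^1*7^1*241^1*2699^1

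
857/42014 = 857/42014=0.02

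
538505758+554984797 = 1093490555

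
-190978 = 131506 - 322484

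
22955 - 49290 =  - 26335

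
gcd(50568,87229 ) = 1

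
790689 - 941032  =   -150343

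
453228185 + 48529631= 501757816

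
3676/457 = 8 + 20/457 = 8.04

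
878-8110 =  - 7232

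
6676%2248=2180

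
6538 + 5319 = 11857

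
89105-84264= 4841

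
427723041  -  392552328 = 35170713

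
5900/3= 1966 + 2/3 = 1966.67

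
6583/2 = 6583/2 = 3291.50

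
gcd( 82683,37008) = 9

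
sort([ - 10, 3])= [- 10, 3]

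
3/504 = 1/168 = 0.01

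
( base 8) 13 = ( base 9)12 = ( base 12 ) b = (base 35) B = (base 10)11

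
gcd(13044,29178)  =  6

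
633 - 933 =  -300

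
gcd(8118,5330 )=82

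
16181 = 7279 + 8902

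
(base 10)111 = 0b1101111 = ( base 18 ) 63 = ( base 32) 3f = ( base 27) 43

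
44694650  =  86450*517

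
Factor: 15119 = 13^1*1163^1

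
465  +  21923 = 22388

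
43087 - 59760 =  - 16673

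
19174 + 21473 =40647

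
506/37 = 506/37=13.68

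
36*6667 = 240012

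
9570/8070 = 319/269 = 1.19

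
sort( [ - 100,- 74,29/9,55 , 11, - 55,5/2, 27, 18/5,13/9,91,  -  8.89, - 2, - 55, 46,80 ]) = [ - 100, - 74, - 55,-55, - 8.89, - 2,13/9, 5/2, 29/9,18/5,11,27,46,55,80,91 ] 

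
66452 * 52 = 3455504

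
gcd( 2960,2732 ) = 4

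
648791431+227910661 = 876702092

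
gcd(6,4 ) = 2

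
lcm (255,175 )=8925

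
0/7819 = 0 = 0.00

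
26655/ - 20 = -5331/4 = - 1332.75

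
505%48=25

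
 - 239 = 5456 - 5695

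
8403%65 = 18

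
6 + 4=10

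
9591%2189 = 835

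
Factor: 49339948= 2^2 * 7^1*1762141^1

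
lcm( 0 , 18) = 0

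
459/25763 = 459/25763 = 0.02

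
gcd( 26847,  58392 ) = 9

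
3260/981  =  3260/981 = 3.32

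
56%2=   0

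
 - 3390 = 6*( - 565 ) 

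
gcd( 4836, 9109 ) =1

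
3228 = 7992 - 4764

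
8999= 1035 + 7964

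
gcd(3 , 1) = 1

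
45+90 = 135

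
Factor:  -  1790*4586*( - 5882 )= 48284985080 = 2^3*5^1*17^1*173^1*179^1 *2293^1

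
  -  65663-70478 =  - 136141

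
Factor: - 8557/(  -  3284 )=2^(  -  2 )*43^1 * 199^1*821^( - 1 ) 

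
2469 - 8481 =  - 6012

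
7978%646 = 226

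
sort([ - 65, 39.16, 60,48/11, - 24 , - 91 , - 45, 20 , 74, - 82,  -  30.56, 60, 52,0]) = [ - 91, - 82, - 65, - 45, - 30.56, - 24 , 0, 48/11, 20, 39.16, 52, 60, 60, 74 ]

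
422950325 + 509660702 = 932611027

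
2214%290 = 184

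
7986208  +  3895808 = 11882016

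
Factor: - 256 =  - 2^8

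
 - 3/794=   -  1 + 791/794 = -  0.00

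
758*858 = 650364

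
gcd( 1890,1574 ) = 2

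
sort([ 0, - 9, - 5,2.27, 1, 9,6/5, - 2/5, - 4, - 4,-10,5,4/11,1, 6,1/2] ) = [  -  10,-9, - 5, - 4, - 4, - 2/5, 0, 4/11,  1/2, 1, 1 , 6/5,2.27,  5 , 6,9 ] 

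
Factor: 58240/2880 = 2^1*3^(-2)*7^1*13^1 = 182/9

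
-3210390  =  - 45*71342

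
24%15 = 9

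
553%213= 127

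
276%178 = 98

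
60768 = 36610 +24158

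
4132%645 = 262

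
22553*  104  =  2345512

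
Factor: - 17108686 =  - 2^1*7^1 * 1222049^1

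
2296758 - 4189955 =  - 1893197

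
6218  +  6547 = 12765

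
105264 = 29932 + 75332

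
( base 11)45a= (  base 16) 225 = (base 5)4144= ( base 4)20211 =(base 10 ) 549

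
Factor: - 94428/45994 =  - 2^1 *3^2*13^ (  -  1)*29^(-1 )*43^1 = -  774/377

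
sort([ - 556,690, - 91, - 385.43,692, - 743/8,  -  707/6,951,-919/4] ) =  [ - 556, - 385.43, - 919/4,-707/6, - 743/8,- 91 , 690, 692,951]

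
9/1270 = 9/1270 = 0.01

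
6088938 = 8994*677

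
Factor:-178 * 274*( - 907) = 2^2*89^1 * 137^1*907^1 = 44236204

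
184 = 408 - 224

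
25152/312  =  80 + 8/13 = 80.62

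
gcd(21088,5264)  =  16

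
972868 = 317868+655000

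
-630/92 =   -  315/46 = - 6.85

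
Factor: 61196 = 2^2*15299^1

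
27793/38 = 27793/38 = 731.39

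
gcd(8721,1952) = 1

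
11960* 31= 370760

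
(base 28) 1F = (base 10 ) 43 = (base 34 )19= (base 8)53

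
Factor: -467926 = - 2^1*43^1*5441^1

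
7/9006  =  7/9006 = 0.00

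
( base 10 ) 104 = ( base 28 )3k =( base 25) 44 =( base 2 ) 1101000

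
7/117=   7/117   =  0.06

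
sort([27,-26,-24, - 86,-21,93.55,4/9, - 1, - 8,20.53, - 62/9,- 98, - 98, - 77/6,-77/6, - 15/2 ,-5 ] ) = [  -  98,-98, - 86, - 26, - 24, - 21, - 77/6, - 77/6, - 8, - 15/2, - 62/9,-5, - 1,4/9,  20.53 , 27,93.55] 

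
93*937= 87141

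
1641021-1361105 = 279916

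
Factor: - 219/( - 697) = 3^1 * 17^( - 1) *41^( - 1 )* 73^1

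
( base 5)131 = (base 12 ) 35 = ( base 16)29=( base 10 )41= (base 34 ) 17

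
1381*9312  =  12859872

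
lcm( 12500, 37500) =37500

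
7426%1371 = 571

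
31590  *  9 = 284310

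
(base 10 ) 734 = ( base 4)23132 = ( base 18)24e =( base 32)mu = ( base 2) 1011011110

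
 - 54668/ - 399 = 54668/399 = 137.01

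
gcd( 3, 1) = 1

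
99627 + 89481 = 189108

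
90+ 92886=92976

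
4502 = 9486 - 4984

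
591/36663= 197/12221=   0.02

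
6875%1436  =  1131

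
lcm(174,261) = 522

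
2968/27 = 2968/27 = 109.93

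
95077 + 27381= 122458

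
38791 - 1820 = 36971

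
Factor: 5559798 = 2^1*3^1*926633^1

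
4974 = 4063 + 911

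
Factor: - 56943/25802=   -  2997/1358 = -2^( - 1)*3^4*7^(  -  1 )*37^1*97^(-1 ) 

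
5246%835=236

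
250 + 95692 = 95942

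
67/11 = 67/11= 6.09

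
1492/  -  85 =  - 18 + 38/85 = -17.55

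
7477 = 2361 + 5116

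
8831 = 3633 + 5198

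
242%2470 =242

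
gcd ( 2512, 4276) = 4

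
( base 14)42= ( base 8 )72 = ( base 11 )53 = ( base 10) 58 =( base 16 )3a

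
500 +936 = 1436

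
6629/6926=6629/6926 = 0.96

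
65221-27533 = 37688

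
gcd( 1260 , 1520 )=20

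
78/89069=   78/89069  =  0.00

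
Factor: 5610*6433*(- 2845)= - 2^1*3^1*5^2*7^1*11^1 * 17^1*569^1*919^1 =- 102673574850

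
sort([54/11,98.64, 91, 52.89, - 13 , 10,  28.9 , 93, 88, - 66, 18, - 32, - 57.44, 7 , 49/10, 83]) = [ - 66 , - 57.44 , - 32 , - 13,49/10,54/11,  7 , 10 , 18  ,  28.9,52.89,83 , 88 , 91, 93 , 98.64 ] 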